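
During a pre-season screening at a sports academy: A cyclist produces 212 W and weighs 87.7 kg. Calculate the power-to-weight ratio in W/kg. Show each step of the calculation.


P/W = power / mass
= 212 / 87.7
= 2.417 W/kg

2.417 W/kg


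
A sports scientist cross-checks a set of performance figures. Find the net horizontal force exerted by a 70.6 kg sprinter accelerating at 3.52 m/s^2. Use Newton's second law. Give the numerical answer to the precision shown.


Newton's second law: F = m * a
F = 70.6 * 3.52 = 248.51 N

248.51 N


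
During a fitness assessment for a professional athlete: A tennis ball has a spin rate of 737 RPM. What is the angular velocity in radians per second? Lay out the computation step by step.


Convert RPM to rad/s: multiply by 2*pi and divide by 60
omega = 737 * 2 * pi / 60
= 77.178 rad/s

77.178 rad/s


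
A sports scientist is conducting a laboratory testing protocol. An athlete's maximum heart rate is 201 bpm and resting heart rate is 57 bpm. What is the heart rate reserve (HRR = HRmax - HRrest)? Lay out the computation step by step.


HRR = HRmax - HRrest
= 201 - 57
= 144 bpm

144 bpm


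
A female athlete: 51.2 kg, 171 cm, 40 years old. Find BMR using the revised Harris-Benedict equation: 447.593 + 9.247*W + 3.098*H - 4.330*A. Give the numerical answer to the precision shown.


Intercept = 447.593
Weight contribution = 9.247 * 51.2 = 473.4464
Height contribution = 3.098 * 171 = 529.758
Age contribution = 4.33 * 40 = 173.2
BMR = 447.593 + 473.4464 + 529.758 - 173.2
= 1277.6 kcal/day

1277.6 kcal/day


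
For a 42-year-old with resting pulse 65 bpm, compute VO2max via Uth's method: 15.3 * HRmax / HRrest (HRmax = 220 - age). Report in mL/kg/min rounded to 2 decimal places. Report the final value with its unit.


Step 1: HRmax = 220 - 42 = 178 bpm
Step 2: Ratio = 178 / 65 = 2.7385
Step 3: VO2max = 15.3 * 2.7385 = 41.9 mL/kg/min

41.9 mL/kg/min


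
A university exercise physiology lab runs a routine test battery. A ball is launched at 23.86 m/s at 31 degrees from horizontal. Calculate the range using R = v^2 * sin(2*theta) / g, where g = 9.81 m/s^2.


sin(2 * 31) = sin(62) = 0.882948
v^2 = 23.86^2 = 569.2996
R = 569.2996 * 0.882948 / 9.81
= 51.24 m

51.24 m


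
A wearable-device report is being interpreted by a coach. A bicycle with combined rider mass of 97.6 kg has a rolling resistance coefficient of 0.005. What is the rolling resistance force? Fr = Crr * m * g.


Fr = 0.005 * 97.6 * 9.81
= 0.488 * 9.81
= 4.787 N

4.787 N


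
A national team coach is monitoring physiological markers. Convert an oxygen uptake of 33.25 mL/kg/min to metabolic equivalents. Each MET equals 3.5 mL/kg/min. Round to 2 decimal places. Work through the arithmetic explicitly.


One MET = 3.5 mL/kg/min
Number of METs = 33.25 / 3.5
= 9.5 METs

9.5 METs


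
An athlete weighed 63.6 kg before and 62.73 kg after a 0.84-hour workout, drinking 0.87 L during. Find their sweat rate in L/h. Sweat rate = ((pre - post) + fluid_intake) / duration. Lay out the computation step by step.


Body mass change = 0.87 kg
Total sweat loss = 0.87 + 0.87 = 1.74 L
Rate = 1.74 / 0.84 = 2.071 L/h

2.071 L/h


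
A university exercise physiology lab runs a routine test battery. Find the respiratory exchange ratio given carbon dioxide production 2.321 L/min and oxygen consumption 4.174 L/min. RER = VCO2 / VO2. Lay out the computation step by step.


VCO2 = 2.321 L/min
VO2 = 4.174 L/min
RER = 2.321 / 4.174 = 0.5561

0.5561


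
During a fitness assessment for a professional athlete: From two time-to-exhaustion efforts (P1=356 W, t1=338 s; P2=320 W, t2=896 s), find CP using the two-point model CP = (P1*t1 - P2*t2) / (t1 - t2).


Work in trial 1 = 120328 J
Work in trial 2 = 286720 J
Delta work = -166392 J
Delta time = -558 s
CP = -166392 / -558 = 298.19 W

298.19 W


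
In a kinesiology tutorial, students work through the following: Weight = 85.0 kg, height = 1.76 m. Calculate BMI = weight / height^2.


height^2 = 1.76^2 = 3.0976
BMI = 85.0 / 3.0976 = 27.44 kg/m^2

27.44 kg/m^2


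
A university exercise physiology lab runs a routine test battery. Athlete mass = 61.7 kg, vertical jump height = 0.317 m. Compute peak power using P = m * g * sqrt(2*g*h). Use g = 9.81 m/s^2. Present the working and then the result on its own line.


sqrt(2 * 9.81 * 0.317) = sqrt(6.21954) = 2.493901 m/s
P = 61.7 * 9.81 * 2.493901
= 1509.5 W

1509.5 W


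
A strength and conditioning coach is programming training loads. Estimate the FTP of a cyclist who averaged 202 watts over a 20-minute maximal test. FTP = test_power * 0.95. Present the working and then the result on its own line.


FTP = 202 * 0.95 = 191.9 W

191.9 W


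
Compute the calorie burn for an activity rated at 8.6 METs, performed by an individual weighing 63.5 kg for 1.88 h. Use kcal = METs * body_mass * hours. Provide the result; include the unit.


Product of METs and mass = 8.6 * 63.5 = 546.1
Total kcal = 546.1 * 1.88 = 1026.67 kcal

1026.67 kcal


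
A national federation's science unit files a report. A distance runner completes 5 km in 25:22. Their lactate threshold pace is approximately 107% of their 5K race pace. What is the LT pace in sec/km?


Convert to seconds: 25 min 22 s = 1522 s
Pace per km = 1522 / 5 = 304.4 s/km
LT pace = 304.4 * 1.07 = 325.71 s/km

325.71 s/km


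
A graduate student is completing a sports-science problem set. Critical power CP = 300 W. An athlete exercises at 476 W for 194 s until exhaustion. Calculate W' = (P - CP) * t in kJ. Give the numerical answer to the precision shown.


P - CP = 476 - 300 = 176 W
W' = 176 * 194 = 34144 J
= 34144 / 1000 = 34.144 kJ

34.144 kJ


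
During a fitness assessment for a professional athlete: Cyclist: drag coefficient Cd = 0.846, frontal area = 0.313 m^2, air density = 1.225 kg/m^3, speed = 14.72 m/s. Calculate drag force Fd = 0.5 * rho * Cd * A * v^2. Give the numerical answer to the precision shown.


v^2 = 14.72^2 = 216.6784
Fd = 0.5 * 1.225 * 0.846 * 0.313 * 216.6784
= 35.143 N

35.143 N


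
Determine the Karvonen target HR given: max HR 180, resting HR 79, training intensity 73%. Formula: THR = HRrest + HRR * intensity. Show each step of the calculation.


HRR = HRmax - HRrest = 180 - 79 = 101
THR = 79 + 101 * 0.73
= 152.73 bpm

152.73 bpm


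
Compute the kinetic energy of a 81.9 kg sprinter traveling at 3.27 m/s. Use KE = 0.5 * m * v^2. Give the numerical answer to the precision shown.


Velocity squared = 10.6929
KE = 0.5 * 81.9 * 10.6929 = 437.87 J

437.87 J


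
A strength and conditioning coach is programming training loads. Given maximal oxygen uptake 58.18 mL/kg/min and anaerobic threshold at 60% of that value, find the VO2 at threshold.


Percentage as decimal = 0.6
VO2 at AT = 58.18 * 0.6 = 34.91 mL/kg/min

34.91 mL/kg/min


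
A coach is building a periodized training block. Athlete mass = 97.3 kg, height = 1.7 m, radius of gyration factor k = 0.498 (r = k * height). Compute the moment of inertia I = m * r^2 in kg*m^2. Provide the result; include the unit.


r = k * height = 0.498 * 1.7 = 0.8466 m
r^2 = 0.8466^2 = 0.716732
I = 97.3 * 0.716732 = 69.738 kg*m^2

69.738 kg*m^2


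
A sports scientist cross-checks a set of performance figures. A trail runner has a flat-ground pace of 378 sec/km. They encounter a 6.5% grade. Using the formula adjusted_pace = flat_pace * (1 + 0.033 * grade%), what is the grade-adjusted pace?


Grade factor = 1 + 0.033 * 6.5 = 1.2145
Adjusted = 378 * 1.2145 = 459.08 sec/km

459.08 s/km


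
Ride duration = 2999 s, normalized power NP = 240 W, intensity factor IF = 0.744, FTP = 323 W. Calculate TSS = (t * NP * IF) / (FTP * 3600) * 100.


Numerator = 2999 * 240 * 0.744 = 535501.44
Denominator = 323 * 3600 = 1162800
TSS = 535501.44 / 1162800 * 100
= 46.05

46.05 TSS


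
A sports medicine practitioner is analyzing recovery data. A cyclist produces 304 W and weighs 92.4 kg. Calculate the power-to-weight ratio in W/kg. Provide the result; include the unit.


P/W = power / mass
= 304 / 92.4
= 3.29 W/kg

3.29 W/kg


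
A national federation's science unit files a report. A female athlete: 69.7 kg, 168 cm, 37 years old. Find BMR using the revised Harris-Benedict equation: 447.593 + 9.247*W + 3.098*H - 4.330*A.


Intercept = 447.593
Weight contribution = 9.247 * 69.7 = 644.5159
Height contribution = 3.098 * 168 = 520.464
Age contribution = 4.33 * 37 = 160.21
BMR = 447.593 + 644.5159 + 520.464 - 160.21
= 1452.36 kcal/day

1452.36 kcal/day


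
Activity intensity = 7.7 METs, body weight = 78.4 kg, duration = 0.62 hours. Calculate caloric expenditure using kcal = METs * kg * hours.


kcal = 7.7 * 78.4 * 0.62
= 603.68 * 0.62
= 374.28 kcal

374.28 kcal


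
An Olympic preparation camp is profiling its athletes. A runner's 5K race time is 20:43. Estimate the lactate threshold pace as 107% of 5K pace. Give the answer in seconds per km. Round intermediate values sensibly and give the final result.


Total race time = 20*60 + 43 = 1243 seconds
5K pace = 1243 / 5 = 248.6 sec/km
LT pace = 248.6 * 1.07 = 266.0 sec/km

266.0 s/km


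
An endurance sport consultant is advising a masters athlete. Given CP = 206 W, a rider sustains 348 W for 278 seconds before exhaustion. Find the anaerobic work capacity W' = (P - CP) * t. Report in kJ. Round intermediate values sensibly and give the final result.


Excess power = 348 - 206 = 142 W
Work above CP = 142 * 278 = 39476 J
W' = 39.476 kJ

39.476 kJ


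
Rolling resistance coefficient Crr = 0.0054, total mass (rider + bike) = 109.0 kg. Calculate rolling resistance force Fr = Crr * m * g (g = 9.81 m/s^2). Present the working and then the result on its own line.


Fr = Crr * m * g
= 0.0054 * 109.0 * 9.81
= 5.774 N

5.774 N


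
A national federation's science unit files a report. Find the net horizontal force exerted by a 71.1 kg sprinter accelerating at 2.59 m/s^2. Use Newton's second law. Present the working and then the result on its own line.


Newton's second law: F = m * a
F = 71.1 * 2.59 = 184.15 N

184.15 N


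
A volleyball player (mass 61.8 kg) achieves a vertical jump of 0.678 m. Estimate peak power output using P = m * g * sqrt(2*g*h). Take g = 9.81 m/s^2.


2 * g * h = 2 * 9.81 * 0.678 = 13.30236
sqrt(13.30236) = 3.64724 m/s
P = 61.8 * 9.81 * 3.64724 = 2211.17 W

2211.17 W


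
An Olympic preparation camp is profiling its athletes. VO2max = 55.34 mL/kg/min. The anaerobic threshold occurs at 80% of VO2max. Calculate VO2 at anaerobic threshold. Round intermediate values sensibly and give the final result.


AT fraction = 80 / 100 = 0.8
AT VO2 = 55.34 * 0.8
= 44.27 mL/kg/min

44.27 mL/kg/min


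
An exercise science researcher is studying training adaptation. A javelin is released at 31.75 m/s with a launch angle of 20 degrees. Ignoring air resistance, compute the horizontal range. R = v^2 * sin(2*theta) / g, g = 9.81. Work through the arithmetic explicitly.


Launch speed squared = 1008.0625
sin(2 * 20 deg) = 0.642788
Range = 1008.0625 * 0.642788 / 9.81
= 66.052 m

66.052 m


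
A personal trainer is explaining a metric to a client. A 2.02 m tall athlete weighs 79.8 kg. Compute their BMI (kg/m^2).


height^2 = 4.0804 m^2
BMI = 79.8 / 4.0804 = 19.56 kg/m^2

19.56 kg/m^2


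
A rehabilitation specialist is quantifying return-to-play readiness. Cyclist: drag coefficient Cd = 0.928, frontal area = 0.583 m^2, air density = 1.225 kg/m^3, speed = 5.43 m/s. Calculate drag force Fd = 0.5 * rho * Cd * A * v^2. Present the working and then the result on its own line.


v^2 = 5.43^2 = 29.4849
Fd = 0.5 * 1.225 * 0.928 * 0.583 * 29.4849
= 9.771 N

9.771 N


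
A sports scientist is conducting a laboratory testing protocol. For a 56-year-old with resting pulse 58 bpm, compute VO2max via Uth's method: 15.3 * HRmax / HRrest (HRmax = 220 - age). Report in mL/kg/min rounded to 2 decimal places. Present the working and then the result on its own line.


Step 1: HRmax = 220 - 56 = 164 bpm
Step 2: Ratio = 164 / 58 = 2.8276
Step 3: VO2max = 15.3 * 2.8276 = 43.26 mL/kg/min

43.26 mL/kg/min


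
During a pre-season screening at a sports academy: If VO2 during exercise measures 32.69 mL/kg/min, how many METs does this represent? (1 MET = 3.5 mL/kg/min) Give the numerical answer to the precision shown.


METs = VO2 / 3.5 = 32.69 / 3.5 = 9.34

9.34 METs


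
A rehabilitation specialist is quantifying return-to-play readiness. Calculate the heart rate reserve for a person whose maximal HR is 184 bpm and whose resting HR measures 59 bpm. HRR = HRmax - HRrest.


HRmax = 184 bpm
HRrest = 59 bpm
HRR = 184 - 59 = 125 bpm

125 bpm


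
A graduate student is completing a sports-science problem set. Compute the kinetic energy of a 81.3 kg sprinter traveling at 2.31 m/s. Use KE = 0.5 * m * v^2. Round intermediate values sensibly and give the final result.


Velocity squared = 5.3361
KE = 0.5 * 81.3 * 5.3361 = 216.91 J

216.91 J


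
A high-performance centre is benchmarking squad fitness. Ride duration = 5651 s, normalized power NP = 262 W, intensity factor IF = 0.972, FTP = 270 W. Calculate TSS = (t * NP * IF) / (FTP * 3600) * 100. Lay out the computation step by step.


Numerator = 5651 * 262 * 0.972 = 1439106.264
Denominator = 270 * 3600 = 972000
TSS = 1439106.264 / 972000 * 100
= 148.06

148.06 TSS


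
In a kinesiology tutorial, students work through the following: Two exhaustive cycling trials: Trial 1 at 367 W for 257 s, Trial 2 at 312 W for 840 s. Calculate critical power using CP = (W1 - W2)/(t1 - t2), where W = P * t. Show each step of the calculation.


W1 = 367 * 257 = 94319 J
W2 = 312 * 840 = 262080 J
CP = (94319 - 262080) / (257 - 840)
= -167761 / -583
= 287.75 W

287.75 W


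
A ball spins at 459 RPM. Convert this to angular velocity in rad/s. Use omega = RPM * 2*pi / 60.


omega = 459 * 2 * pi / 60
= 459 * 6.28318531 / 60
= 2883.982 / 60
= 48.066 rad/s

48.066 rad/s


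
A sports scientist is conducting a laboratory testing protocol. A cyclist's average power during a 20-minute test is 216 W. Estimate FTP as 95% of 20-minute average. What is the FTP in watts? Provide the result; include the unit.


FTP = 20-min power * 0.95
= 216 * 0.95
= 205.2 W

205.2 W


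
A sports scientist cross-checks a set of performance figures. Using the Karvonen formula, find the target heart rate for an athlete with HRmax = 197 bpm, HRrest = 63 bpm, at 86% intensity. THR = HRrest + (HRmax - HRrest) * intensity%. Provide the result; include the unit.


HRR = 197 - 63 = 134
THR = 63 + 134 * 0.86
= 63 + 115.24
= 178.24 bpm

178.24 bpm


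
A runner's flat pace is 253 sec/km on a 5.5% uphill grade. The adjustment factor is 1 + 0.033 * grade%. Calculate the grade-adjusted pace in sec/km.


Factor = 1 + 0.033 * 5.5 = 1.1815
Adjusted pace = 253 * 1.1815
= 298.92 sec/km

298.92 s/km


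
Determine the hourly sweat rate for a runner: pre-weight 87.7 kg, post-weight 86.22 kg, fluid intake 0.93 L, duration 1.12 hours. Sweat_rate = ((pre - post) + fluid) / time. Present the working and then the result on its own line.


Mass lost = 87.7 - 86.22 = 1.48 kg
Add fluid consumed: 1.48 + 0.93 = 2.41 L total sweat
Sweat rate = 2.41 / 1.12 = 2.152 L/h

2.152 L/h


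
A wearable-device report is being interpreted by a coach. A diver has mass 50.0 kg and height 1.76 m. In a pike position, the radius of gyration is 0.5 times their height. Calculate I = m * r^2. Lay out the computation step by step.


r = 0.5 * 1.76 = 0.88 m
I = m * r^2 = 50.0 * 0.7744 = 38.72 kg*m^2

38.72 kg*m^2


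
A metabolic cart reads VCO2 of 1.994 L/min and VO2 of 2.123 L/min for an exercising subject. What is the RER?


RER = VCO2 / VO2 = 1.994 / 2.123 = 0.9392

0.9392


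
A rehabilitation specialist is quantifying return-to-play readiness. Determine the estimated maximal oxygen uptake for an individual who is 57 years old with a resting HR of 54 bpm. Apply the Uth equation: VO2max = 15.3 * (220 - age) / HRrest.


HRmax = 220 - 57 = 163
VO2max = 15.3 * (163 / 54)
= 15.3 * 3.0185
= 46.18 mL/kg/min

46.18 mL/kg/min


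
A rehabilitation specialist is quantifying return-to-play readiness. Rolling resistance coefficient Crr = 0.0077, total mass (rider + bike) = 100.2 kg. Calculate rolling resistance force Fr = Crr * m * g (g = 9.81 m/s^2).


Fr = Crr * m * g
= 0.0077 * 100.2 * 9.81
= 7.569 N

7.569 N


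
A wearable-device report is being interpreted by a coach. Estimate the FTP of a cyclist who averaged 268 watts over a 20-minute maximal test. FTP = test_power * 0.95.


FTP = 268 * 0.95 = 254.6 W

254.6 W


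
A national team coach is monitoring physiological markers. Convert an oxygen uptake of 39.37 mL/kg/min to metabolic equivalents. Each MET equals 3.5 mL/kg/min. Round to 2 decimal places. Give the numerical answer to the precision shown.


One MET = 3.5 mL/kg/min
Number of METs = 39.37 / 3.5
= 11.25 METs

11.25 METs


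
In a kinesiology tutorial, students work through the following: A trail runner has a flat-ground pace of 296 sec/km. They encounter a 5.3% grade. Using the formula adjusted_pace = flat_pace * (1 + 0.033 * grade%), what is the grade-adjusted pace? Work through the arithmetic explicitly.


Grade factor = 1 + 0.033 * 5.3 = 1.1749
Adjusted = 296 * 1.1749 = 347.77 sec/km

347.77 s/km


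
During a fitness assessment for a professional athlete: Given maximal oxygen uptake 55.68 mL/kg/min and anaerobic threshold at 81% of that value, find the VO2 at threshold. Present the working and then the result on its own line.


Percentage as decimal = 0.81
VO2 at AT = 55.68 * 0.81 = 45.1 mL/kg/min

45.1 mL/kg/min


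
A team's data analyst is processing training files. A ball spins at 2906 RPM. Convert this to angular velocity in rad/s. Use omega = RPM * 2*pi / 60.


omega = 2906 * 2 * pi / 60
= 2906 * 6.28318531 / 60
= 18258.937 / 60
= 304.316 rad/s

304.316 rad/s


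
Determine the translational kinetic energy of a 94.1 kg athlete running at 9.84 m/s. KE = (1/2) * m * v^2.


KE = 0.5 * m * v^2
= 0.5 * 94.1 * 9.84^2
= 0.5 * 94.1 * 96.8256
= 4555.64 J

4555.64 J


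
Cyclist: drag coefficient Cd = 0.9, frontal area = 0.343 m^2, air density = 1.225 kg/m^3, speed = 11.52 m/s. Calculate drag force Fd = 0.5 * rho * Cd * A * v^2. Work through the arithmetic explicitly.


v^2 = 11.52^2 = 132.7104
Fd = 0.5 * 1.225 * 0.9 * 0.343 * 132.7104
= 25.093 N

25.093 N


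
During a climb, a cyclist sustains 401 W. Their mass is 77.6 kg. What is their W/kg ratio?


Power-to-weight = 401 W / 77.6 kg
= 5.168 W/kg

5.168 W/kg


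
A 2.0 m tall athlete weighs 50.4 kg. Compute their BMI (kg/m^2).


height^2 = 4.0 m^2
BMI = 50.4 / 4.0 = 12.6 kg/m^2

12.6 kg/m^2


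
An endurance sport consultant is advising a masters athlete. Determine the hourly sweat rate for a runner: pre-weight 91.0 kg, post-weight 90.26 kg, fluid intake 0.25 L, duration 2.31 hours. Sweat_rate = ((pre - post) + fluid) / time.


Mass lost = 91.0 - 90.26 = 0.74 kg
Add fluid consumed: 0.74 + 0.25 = 0.99 L total sweat
Sweat rate = 0.99 / 2.31 = 0.429 L/h

0.429 L/h


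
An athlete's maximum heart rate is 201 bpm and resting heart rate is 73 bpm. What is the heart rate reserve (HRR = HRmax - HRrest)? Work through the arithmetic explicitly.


HRR = HRmax - HRrest
= 201 - 73
= 128 bpm

128 bpm


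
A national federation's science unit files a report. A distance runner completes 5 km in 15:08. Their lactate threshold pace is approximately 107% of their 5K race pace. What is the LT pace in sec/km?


Convert to seconds: 15 min 8 s = 908 s
Pace per km = 908 / 5 = 181.6 s/km
LT pace = 181.6 * 1.07 = 194.31 s/km

194.31 s/km


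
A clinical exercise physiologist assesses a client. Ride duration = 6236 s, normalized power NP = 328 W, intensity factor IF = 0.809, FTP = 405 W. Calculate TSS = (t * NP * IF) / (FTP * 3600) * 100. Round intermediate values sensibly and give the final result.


Numerator = 6236 * 328 * 0.809 = 1654735.072
Denominator = 405 * 3600 = 1458000
TSS = 1654735.072 / 1458000 * 100
= 113.49

113.49 TSS


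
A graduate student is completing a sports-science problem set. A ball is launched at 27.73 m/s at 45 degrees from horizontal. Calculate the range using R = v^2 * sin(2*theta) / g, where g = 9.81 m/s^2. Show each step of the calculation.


sin(2 * 45) = sin(90) = 1.0
v^2 = 27.73^2 = 768.9529
R = 768.9529 * 1.0 / 9.81
= 78.385 m

78.385 m


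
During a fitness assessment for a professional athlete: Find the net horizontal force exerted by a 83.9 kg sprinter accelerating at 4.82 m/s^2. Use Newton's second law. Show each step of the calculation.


Newton's second law: F = m * a
F = 83.9 * 4.82 = 404.4 N

404.4 N


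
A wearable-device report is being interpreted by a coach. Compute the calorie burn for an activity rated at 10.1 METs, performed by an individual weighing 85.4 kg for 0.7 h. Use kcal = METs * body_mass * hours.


Product of METs and mass = 10.1 * 85.4 = 862.54
Total kcal = 862.54 * 0.7 = 603.78 kcal

603.78 kcal


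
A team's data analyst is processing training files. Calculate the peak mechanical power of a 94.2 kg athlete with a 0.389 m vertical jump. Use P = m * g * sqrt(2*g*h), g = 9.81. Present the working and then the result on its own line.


First, sqrt(2gh) = sqrt(2 * 9.81 * 0.389)
= sqrt(7.63218) = 2.76264 m/s
Power = 94.2 * 9.81 * 2.76264 = 2552.96 W

2552.96 W


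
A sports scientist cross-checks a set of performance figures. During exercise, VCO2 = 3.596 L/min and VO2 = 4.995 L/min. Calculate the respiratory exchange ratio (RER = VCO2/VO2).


RER = VCO2 / VO2
= 3.596 / 4.995
= 0.7199

0.7199


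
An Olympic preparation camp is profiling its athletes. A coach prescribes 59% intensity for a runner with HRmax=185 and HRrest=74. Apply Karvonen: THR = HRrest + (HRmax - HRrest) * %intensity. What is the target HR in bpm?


Heart rate reserve = 185 - 74 = 111
Intensity fraction = 59 / 100 = 0.59
THR = 74 + 111 * 0.59 = 139.49 bpm

139.49 bpm


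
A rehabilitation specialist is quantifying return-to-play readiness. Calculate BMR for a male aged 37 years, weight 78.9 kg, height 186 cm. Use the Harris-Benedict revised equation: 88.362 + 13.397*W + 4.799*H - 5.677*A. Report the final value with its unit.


Substituting values:
W term = 13.397 * 78.9 = 1057.0233
H term = 4.799 * 186 = 892.614
A term = 5.677 * 37 = 210.049
BMR = 1827.95 kcal/day

1827.95 kcal/day


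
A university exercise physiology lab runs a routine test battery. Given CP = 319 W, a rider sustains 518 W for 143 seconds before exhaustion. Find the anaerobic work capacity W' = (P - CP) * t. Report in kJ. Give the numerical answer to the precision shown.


Excess power = 518 - 319 = 199 W
Work above CP = 199 * 143 = 28457 J
W' = 28.457 kJ

28.457 kJ


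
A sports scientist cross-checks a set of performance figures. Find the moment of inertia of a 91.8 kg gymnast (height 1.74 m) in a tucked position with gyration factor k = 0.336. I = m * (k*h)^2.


Radius of gyration = 0.336 * 1.74 = 0.58464 m
I = 91.8 * 0.58464^2
= 91.8 * 0.341804
= 31.378 kg*m^2

31.378 kg*m^2


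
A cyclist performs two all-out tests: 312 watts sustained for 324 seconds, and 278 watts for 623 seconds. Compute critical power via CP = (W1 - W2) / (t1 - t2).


W1 = P1 * t1 = 312 * 324 = 101088 J
W2 = P2 * t2 = 278 * 623 = 173194 J
CP = (101088 - 173194) / (324 - 623)
= 241.16 W

241.16 W


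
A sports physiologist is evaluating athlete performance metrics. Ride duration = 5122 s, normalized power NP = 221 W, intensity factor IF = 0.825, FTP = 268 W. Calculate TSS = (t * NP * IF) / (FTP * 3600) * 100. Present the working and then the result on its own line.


Numerator = 5122 * 221 * 0.825 = 933868.65
Denominator = 268 * 3600 = 964800
TSS = 933868.65 / 964800 * 100
= 96.79

96.79 TSS


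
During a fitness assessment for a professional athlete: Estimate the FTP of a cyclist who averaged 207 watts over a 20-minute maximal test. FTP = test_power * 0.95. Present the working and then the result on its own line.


FTP = 207 * 0.95 = 196.65 W

196.65 W


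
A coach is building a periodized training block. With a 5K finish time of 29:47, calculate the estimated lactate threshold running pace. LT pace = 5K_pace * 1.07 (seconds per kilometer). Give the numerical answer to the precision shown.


Race duration = 1787 s for 5 km
Average pace = 1787 / 5 = 357.4 s/km
LT pace = 357.4 * 1.07
= 382.42 s/km

382.42 s/km


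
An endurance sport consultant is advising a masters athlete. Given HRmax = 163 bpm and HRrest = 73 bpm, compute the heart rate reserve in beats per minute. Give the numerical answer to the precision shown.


Heart rate reserve = maximum HR minus resting HR
HRR = 163 - 73 = 90 bpm

90 bpm


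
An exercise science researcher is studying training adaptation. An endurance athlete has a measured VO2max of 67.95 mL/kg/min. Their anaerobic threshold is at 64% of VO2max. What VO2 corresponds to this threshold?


Anaerobic threshold VO2 = VO2max * 64%
= 67.95 * 0.64
= 43.49 mL/kg/min

43.49 mL/kg/min


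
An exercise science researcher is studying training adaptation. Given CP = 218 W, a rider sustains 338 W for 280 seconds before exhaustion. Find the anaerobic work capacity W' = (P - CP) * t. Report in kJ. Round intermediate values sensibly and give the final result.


Excess power = 338 - 218 = 120 W
Work above CP = 120 * 280 = 33600 J
W' = 33.6 kJ

33.6 kJ


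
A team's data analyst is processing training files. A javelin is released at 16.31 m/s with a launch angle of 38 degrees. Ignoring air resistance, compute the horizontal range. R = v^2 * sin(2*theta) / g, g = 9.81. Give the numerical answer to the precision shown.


Launch speed squared = 266.0161
sin(2 * 38 deg) = 0.970296
Range = 266.0161 * 0.970296 / 9.81
= 26.311 m

26.311 m


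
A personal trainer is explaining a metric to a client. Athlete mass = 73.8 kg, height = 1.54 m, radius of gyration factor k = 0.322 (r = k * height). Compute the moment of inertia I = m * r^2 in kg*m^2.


r = k * height = 0.322 * 1.54 = 0.49588 m
r^2 = 0.49588^2 = 0.245897
I = 73.8 * 0.245897 = 18.147 kg*m^2

18.147 kg*m^2


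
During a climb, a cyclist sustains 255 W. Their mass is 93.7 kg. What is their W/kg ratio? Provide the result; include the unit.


Power-to-weight = 255 W / 93.7 kg
= 2.721 W/kg

2.721 W/kg


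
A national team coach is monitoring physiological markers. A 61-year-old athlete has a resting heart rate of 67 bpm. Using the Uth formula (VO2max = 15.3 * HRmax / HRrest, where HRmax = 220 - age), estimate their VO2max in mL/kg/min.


HRmax = 220 - 61 = 159 bpm
Ratio = HRmax / HRrest = 159 / 67 = 2.3731
VO2max = 15.3 * 2.3731 = 36.31 mL/kg/min

36.31 mL/kg/min


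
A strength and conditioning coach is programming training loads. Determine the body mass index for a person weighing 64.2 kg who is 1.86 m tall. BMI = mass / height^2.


BMI = mass / height^2
= 64.2 / 1.86^2
= 64.2 / 3.4596
= 18.56 kg/m^2

18.56 kg/m^2


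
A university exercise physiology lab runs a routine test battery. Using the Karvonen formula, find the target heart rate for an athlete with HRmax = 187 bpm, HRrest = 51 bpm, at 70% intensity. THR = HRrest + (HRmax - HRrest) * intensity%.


HRR = 187 - 51 = 136
THR = 51 + 136 * 0.7
= 51 + 95.2
= 146.2 bpm

146.2 bpm


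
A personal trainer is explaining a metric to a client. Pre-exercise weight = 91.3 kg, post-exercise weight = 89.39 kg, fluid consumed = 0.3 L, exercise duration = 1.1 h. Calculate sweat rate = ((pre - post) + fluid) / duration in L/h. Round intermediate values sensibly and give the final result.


Weight loss = 91.3 - 89.39 = 1.91 kg (approx L)
Total sweat = 1.91 + 0.3 = 2.21 L
Sweat rate = 2.21 / 1.1 = 2.009 L/h

2.009 L/h


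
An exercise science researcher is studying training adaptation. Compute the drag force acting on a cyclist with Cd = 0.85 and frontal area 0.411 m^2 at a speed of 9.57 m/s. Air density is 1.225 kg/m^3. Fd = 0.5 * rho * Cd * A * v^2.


Step 1: v^2 = 91.5849
Step 2: Fd = 0.5 * 1.225 * 0.85 * 0.411 * 91.5849
= 19.597 N

19.597 N


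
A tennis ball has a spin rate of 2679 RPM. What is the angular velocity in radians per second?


Convert RPM to rad/s: multiply by 2*pi and divide by 60
omega = 2679 * 2 * pi / 60
= 280.544 rad/s

280.544 rad/s


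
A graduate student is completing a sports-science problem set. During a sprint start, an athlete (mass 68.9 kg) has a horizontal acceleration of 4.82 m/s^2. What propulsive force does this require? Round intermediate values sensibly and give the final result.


Propulsive force = mass * acceleration
= 68.9 kg * 4.82 m/s^2
= 332.1 N

332.1 N


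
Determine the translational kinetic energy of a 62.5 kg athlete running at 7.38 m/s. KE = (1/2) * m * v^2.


KE = 0.5 * m * v^2
= 0.5 * 62.5 * 7.38^2
= 0.5 * 62.5 * 54.4644
= 1702.01 J

1702.01 J


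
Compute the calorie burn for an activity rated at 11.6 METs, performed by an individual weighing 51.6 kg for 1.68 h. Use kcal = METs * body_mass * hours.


Product of METs and mass = 11.6 * 51.6 = 598.56
Total kcal = 598.56 * 1.68 = 1005.58 kcal

1005.58 kcal


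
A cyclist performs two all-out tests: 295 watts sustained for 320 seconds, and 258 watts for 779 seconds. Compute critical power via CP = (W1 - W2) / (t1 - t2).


W1 = P1 * t1 = 295 * 320 = 94400 J
W2 = P2 * t2 = 258 * 779 = 200982 J
CP = (94400 - 200982) / (320 - 779)
= 232.2 W

232.2 W


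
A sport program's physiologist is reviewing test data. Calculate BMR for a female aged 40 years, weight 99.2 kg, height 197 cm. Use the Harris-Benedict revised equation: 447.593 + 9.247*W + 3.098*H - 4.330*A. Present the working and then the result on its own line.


Substituting values:
W term = 9.247 * 99.2 = 917.3024
H term = 3.098 * 197 = 610.306
A term = 4.330 * 40 = 173.2
BMR = 1802.0 kcal/day

1802.0 kcal/day


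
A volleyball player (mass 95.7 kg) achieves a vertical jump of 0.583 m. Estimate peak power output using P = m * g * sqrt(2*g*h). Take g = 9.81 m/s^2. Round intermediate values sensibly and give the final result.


2 * g * h = 2 * 9.81 * 0.583 = 11.43846
sqrt(11.43846) = 3.382079 m/s
P = 95.7 * 9.81 * 3.382079 = 3175.15 W

3175.15 W


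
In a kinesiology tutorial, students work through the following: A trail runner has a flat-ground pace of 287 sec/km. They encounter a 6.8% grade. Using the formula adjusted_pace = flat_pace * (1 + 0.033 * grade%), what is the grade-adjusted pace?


Grade factor = 1 + 0.033 * 6.8 = 1.2244
Adjusted = 287 * 1.2244 = 351.4 sec/km

351.4 s/km


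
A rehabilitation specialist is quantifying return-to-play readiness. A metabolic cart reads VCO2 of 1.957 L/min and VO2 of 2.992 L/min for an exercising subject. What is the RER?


RER = VCO2 / VO2 = 1.957 / 2.992 = 0.6541

0.6541


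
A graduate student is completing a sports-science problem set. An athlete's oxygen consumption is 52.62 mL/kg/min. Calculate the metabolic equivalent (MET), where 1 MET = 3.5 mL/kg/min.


MET = VO2 / 3.5
= 52.62 / 3.5
= 15.03 METs

15.03 METs


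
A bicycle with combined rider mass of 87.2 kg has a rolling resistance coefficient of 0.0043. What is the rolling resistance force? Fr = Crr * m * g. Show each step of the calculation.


Fr = 0.0043 * 87.2 * 9.81
= 0.37496 * 9.81
= 3.678 N

3.678 N


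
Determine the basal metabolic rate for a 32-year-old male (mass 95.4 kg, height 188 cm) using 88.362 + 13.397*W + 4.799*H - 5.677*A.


BMR = 88.362 + 13.397*95.4 + 4.799*188 - 5.677*32
= 2086.98 kcal/day

2086.98 kcal/day


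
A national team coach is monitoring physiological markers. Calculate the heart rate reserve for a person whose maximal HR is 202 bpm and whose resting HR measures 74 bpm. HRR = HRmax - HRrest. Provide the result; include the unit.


HRmax = 202 bpm
HRrest = 74 bpm
HRR = 202 - 74 = 128 bpm

128 bpm


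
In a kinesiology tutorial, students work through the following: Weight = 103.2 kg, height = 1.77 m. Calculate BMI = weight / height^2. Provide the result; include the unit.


height^2 = 1.77^2 = 3.1329
BMI = 103.2 / 3.1329 = 32.94 kg/m^2

32.94 kg/m^2


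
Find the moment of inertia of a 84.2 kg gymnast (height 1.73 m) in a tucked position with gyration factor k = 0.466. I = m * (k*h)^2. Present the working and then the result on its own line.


Radius of gyration = 0.466 * 1.73 = 0.80618 m
I = 84.2 * 0.80618^2
= 84.2 * 0.649926
= 54.724 kg*m^2

54.724 kg*m^2


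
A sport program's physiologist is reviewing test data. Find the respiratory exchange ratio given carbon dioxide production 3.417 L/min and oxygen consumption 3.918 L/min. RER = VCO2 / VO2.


VCO2 = 3.417 L/min
VO2 = 3.918 L/min
RER = 3.417 / 3.918 = 0.8721

0.8721


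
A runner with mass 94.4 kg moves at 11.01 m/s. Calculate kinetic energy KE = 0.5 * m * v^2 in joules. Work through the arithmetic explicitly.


v^2 = 11.01^2 = 121.2201
KE = 0.5 * 94.4 * 121.2201
= 5721.59 J

5721.59 J


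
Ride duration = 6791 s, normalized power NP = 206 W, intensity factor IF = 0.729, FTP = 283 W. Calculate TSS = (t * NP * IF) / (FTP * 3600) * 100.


Numerator = 6791 * 206 * 0.729 = 1019831.634
Denominator = 283 * 3600 = 1018800
TSS = 1019831.634 / 1018800 * 100
= 100.1

100.1 TSS


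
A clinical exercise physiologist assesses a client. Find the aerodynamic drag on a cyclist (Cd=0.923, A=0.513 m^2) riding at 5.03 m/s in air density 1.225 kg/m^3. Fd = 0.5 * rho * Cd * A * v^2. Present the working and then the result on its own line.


Fd = 0.5 * 1.225 * 0.923 * 0.513 * 5.03^2
= 0.5 * 1.225 * 0.923 * 0.513 * 25.3009
= 7.338 N

7.338 N


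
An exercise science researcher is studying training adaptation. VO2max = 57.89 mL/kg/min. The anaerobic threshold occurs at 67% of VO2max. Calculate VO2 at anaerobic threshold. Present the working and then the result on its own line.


AT fraction = 67 / 100 = 0.67
AT VO2 = 57.89 * 0.67
= 38.79 mL/kg/min

38.79 mL/kg/min


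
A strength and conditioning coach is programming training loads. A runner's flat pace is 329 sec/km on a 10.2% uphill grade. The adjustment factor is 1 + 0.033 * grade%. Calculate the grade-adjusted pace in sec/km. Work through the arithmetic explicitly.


Factor = 1 + 0.033 * 10.2 = 1.3366
Adjusted pace = 329 * 1.3366
= 439.74 sec/km

439.74 s/km


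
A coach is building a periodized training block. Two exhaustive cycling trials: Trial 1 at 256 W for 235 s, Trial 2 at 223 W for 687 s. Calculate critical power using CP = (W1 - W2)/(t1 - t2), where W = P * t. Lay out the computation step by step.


W1 = 256 * 235 = 60160 J
W2 = 223 * 687 = 153201 J
CP = (60160 - 153201) / (235 - 687)
= -93041 / -452
= 205.84 W

205.84 W


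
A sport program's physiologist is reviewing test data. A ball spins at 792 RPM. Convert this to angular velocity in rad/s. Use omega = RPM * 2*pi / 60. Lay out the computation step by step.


omega = 792 * 2 * pi / 60
= 792 * 6.28318531 / 60
= 4976.283 / 60
= 82.938 rad/s

82.938 rad/s


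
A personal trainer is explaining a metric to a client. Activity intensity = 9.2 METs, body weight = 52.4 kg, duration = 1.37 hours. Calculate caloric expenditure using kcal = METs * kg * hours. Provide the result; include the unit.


kcal = 9.2 * 52.4 * 1.37
= 482.08 * 1.37
= 660.45 kcal

660.45 kcal


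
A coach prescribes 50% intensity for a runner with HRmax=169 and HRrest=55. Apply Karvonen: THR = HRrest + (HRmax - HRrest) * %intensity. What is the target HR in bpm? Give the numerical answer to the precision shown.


Heart rate reserve = 169 - 55 = 114
Intensity fraction = 50 / 100 = 0.5
THR = 55 + 114 * 0.5 = 112.0 bpm

112.0 bpm


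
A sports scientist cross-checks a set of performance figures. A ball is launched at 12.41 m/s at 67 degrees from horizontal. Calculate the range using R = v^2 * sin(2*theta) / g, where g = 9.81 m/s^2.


sin(2 * 67) = sin(134) = 0.71934
v^2 = 12.41^2 = 154.0081
R = 154.0081 * 0.71934 / 9.81
= 11.293 m

11.293 m


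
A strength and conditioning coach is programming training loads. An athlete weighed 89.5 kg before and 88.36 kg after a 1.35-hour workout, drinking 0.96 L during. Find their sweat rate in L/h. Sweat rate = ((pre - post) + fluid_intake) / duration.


Body mass change = 1.14 kg
Total sweat loss = 1.14 + 0.96 = 2.1 L
Rate = 2.1 / 1.35 = 1.556 L/h

1.556 L/h


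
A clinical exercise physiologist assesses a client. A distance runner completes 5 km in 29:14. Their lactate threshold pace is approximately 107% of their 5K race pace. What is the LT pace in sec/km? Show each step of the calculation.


Convert to seconds: 29 min 14 s = 1754 s
Pace per km = 1754 / 5 = 350.8 s/km
LT pace = 350.8 * 1.07 = 375.36 s/km

375.36 s/km


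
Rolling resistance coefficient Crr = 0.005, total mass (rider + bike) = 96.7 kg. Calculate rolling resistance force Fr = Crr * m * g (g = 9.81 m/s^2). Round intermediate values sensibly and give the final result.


Fr = Crr * m * g
= 0.005 * 96.7 * 9.81
= 4.743 N

4.743 N


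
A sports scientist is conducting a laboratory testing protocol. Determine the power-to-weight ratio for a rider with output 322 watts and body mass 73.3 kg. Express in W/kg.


P/W = 322 / 73.3 = 4.393 W/kg

4.393 W/kg


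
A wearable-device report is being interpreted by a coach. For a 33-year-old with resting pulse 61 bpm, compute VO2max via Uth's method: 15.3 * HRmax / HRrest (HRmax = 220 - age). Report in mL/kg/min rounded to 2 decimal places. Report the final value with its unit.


Step 1: HRmax = 220 - 33 = 187 bpm
Step 2: Ratio = 187 / 61 = 3.0656
Step 3: VO2max = 15.3 * 3.0656 = 46.9 mL/kg/min

46.9 mL/kg/min


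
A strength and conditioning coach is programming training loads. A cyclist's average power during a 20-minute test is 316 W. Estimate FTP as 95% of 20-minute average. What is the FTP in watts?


FTP = 20-min power * 0.95
= 316 * 0.95
= 300.2 W

300.2 W


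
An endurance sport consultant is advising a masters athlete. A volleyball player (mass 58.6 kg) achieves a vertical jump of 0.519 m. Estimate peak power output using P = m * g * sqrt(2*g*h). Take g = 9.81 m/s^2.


2 * g * h = 2 * 9.81 * 0.519 = 10.18278
sqrt(10.18278) = 3.191047 m/s
P = 58.6 * 9.81 * 3.191047 = 1834.42 W

1834.42 W


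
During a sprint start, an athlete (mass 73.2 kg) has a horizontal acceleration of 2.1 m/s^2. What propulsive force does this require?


Propulsive force = mass * acceleration
= 73.2 kg * 2.1 m/s^2
= 153.72 N

153.72 N


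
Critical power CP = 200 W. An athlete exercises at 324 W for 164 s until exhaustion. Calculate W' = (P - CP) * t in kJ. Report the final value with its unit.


P - CP = 324 - 200 = 124 W
W' = 124 * 164 = 20336 J
= 20336 / 1000 = 20.336 kJ

20.336 kJ


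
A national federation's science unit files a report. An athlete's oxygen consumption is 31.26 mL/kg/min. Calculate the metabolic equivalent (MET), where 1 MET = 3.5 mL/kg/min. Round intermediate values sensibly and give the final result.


MET = VO2 / 3.5
= 31.26 / 3.5
= 8.93 METs

8.93 METs


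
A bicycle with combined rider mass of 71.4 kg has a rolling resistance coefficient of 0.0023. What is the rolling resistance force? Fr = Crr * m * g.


Fr = 0.0023 * 71.4 * 9.81
= 0.16422 * 9.81
= 1.611 N

1.611 N


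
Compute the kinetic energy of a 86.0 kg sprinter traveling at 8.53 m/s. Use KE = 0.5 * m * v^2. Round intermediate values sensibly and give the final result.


Velocity squared = 72.7609
KE = 0.5 * 86.0 * 72.7609 = 3128.72 J

3128.72 J


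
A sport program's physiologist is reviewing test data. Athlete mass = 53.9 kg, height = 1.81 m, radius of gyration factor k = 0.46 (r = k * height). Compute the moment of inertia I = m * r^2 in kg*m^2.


r = k * height = 0.46 * 1.81 = 0.8326 m
r^2 = 0.8326^2 = 0.693223
I = 53.9 * 0.693223 = 37.365 kg*m^2

37.365 kg*m^2


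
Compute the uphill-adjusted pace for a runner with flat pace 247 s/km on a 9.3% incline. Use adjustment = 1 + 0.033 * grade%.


Adjustment factor = 1 + 0.033 * 9.3 = 1.3069
Grade-adjusted pace = 247 * 1.3069 = 322.8 s/km

322.8 s/km
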